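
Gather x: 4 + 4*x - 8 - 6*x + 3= -2*x - 1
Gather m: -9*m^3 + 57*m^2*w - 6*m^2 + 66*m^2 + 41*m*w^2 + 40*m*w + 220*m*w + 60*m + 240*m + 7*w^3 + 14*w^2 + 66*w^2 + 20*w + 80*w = -9*m^3 + m^2*(57*w + 60) + m*(41*w^2 + 260*w + 300) + 7*w^3 + 80*w^2 + 100*w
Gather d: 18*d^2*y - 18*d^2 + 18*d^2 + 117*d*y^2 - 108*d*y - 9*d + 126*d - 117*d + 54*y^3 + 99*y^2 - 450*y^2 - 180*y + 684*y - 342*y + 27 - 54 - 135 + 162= 18*d^2*y + d*(117*y^2 - 108*y) + 54*y^3 - 351*y^2 + 162*y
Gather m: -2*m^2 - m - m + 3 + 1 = -2*m^2 - 2*m + 4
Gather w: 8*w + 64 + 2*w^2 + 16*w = 2*w^2 + 24*w + 64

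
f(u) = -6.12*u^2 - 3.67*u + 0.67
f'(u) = -12.24*u - 3.67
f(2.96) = -63.81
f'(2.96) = -39.90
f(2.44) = -44.72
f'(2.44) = -33.54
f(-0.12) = 1.02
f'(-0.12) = -2.20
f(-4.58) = -110.90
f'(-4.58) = 52.39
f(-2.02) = -16.89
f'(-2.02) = 21.05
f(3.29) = -77.65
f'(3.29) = -43.94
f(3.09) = -69.10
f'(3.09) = -41.49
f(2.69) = -53.49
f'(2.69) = -36.60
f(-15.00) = -1321.28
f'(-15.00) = 179.93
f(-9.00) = -462.02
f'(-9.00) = 106.49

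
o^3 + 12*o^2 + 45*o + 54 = (o + 3)^2*(o + 6)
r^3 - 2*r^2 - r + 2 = (r - 2)*(r - 1)*(r + 1)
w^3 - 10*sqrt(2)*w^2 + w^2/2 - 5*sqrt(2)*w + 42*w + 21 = (w + 1/2)*(w - 7*sqrt(2))*(w - 3*sqrt(2))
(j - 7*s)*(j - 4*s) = j^2 - 11*j*s + 28*s^2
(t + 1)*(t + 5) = t^2 + 6*t + 5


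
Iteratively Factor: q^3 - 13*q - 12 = (q - 4)*(q^2 + 4*q + 3) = (q - 4)*(q + 1)*(q + 3)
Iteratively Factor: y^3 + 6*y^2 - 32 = (y + 4)*(y^2 + 2*y - 8) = (y - 2)*(y + 4)*(y + 4)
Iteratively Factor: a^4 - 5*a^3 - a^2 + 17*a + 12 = (a - 3)*(a^3 - 2*a^2 - 7*a - 4) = (a - 4)*(a - 3)*(a^2 + 2*a + 1) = (a - 4)*(a - 3)*(a + 1)*(a + 1)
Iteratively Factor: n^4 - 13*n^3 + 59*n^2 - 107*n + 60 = (n - 4)*(n^3 - 9*n^2 + 23*n - 15) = (n - 5)*(n - 4)*(n^2 - 4*n + 3) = (n - 5)*(n - 4)*(n - 3)*(n - 1)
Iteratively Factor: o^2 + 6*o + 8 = (o + 4)*(o + 2)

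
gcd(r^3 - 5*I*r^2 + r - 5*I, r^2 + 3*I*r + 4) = r - I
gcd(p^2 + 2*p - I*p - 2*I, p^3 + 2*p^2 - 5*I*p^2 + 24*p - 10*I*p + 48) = p + 2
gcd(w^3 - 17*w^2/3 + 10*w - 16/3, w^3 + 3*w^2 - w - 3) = w - 1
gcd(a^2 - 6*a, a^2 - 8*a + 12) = a - 6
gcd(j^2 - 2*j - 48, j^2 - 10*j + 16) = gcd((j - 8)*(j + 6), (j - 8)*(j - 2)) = j - 8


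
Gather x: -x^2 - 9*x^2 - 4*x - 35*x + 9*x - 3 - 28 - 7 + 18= -10*x^2 - 30*x - 20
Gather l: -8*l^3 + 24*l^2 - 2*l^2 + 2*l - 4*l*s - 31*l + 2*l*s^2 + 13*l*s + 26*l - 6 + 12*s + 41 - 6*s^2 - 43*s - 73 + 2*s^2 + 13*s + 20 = -8*l^3 + 22*l^2 + l*(2*s^2 + 9*s - 3) - 4*s^2 - 18*s - 18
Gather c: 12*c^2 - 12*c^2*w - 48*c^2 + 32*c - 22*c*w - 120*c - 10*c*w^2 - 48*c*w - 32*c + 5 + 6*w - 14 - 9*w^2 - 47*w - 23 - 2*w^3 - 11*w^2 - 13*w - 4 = c^2*(-12*w - 36) + c*(-10*w^2 - 70*w - 120) - 2*w^3 - 20*w^2 - 54*w - 36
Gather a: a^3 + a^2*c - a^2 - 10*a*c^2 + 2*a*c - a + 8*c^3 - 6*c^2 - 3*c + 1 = a^3 + a^2*(c - 1) + a*(-10*c^2 + 2*c - 1) + 8*c^3 - 6*c^2 - 3*c + 1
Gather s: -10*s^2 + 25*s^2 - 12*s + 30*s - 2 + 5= 15*s^2 + 18*s + 3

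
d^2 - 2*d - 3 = (d - 3)*(d + 1)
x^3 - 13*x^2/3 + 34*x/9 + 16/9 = (x - 8/3)*(x - 2)*(x + 1/3)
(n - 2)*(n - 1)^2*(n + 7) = n^4 + 3*n^3 - 23*n^2 + 33*n - 14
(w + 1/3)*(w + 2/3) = w^2 + w + 2/9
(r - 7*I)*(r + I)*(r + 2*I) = r^3 - 4*I*r^2 + 19*r + 14*I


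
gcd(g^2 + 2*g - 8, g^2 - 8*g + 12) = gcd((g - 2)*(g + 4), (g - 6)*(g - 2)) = g - 2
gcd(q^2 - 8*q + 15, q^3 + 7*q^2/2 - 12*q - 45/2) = q - 3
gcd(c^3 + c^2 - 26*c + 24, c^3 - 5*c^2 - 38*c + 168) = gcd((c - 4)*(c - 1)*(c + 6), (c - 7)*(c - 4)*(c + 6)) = c^2 + 2*c - 24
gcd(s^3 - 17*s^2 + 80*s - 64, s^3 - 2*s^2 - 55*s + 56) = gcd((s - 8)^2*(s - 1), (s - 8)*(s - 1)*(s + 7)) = s^2 - 9*s + 8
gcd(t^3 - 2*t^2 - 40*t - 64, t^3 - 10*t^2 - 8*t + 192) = t^2 - 4*t - 32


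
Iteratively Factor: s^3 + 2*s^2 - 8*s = (s)*(s^2 + 2*s - 8) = s*(s - 2)*(s + 4)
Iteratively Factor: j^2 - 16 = (j - 4)*(j + 4)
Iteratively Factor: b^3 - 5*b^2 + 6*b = (b - 3)*(b^2 - 2*b) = b*(b - 3)*(b - 2)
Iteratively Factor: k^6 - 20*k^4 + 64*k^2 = (k + 4)*(k^5 - 4*k^4 - 4*k^3 + 16*k^2) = k*(k + 4)*(k^4 - 4*k^3 - 4*k^2 + 16*k) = k*(k + 2)*(k + 4)*(k^3 - 6*k^2 + 8*k) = k*(k - 2)*(k + 2)*(k + 4)*(k^2 - 4*k) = k*(k - 4)*(k - 2)*(k + 2)*(k + 4)*(k)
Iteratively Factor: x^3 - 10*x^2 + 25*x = (x)*(x^2 - 10*x + 25) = x*(x - 5)*(x - 5)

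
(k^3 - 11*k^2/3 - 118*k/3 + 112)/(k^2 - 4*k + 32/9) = 3*(k^2 - k - 42)/(3*k - 4)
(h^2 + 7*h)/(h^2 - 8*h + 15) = h*(h + 7)/(h^2 - 8*h + 15)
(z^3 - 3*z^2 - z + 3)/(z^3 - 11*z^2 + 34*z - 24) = (z^2 - 2*z - 3)/(z^2 - 10*z + 24)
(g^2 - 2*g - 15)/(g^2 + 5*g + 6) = (g - 5)/(g + 2)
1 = 1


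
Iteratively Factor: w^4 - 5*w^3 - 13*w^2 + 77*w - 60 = (w - 1)*(w^3 - 4*w^2 - 17*w + 60) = (w - 5)*(w - 1)*(w^2 + w - 12) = (w - 5)*(w - 3)*(w - 1)*(w + 4)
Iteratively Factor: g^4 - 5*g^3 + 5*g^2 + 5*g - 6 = (g - 1)*(g^3 - 4*g^2 + g + 6) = (g - 2)*(g - 1)*(g^2 - 2*g - 3) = (g - 2)*(g - 1)*(g + 1)*(g - 3)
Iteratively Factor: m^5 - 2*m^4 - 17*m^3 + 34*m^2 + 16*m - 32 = (m + 1)*(m^4 - 3*m^3 - 14*m^2 + 48*m - 32) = (m - 2)*(m + 1)*(m^3 - m^2 - 16*m + 16) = (m - 2)*(m + 1)*(m + 4)*(m^2 - 5*m + 4) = (m - 4)*(m - 2)*(m + 1)*(m + 4)*(m - 1)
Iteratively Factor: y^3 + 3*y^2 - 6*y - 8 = (y + 1)*(y^2 + 2*y - 8) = (y + 1)*(y + 4)*(y - 2)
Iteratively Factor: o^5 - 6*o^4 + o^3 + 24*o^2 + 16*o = (o - 4)*(o^4 - 2*o^3 - 7*o^2 - 4*o) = (o - 4)*(o + 1)*(o^3 - 3*o^2 - 4*o) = (o - 4)^2*(o + 1)*(o^2 + o) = o*(o - 4)^2*(o + 1)*(o + 1)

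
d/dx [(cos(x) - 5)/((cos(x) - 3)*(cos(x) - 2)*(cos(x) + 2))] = 2*(cos(x)^3 - 9*cos(x)^2 + 15*cos(x) + 4)*sin(x)/((cos(x) - 3)^2*(cos(x) - 2)^2*(cos(x) + 2)^2)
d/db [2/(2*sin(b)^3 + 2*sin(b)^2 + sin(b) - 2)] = 2*(-4*sin(b) + 3*cos(2*b) - 4)*cos(b)/(2*sin(b)^3 + 2*sin(b)^2 + sin(b) - 2)^2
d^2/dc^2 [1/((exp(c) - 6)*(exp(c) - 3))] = (4*exp(3*c) - 27*exp(2*c) + 9*exp(c) + 162)*exp(c)/(exp(6*c) - 27*exp(5*c) + 297*exp(4*c) - 1701*exp(3*c) + 5346*exp(2*c) - 8748*exp(c) + 5832)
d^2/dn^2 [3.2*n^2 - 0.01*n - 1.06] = 6.40000000000000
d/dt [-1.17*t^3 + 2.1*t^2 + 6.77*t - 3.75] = -3.51*t^2 + 4.2*t + 6.77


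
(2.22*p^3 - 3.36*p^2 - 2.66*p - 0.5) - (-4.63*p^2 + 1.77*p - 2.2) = 2.22*p^3 + 1.27*p^2 - 4.43*p + 1.7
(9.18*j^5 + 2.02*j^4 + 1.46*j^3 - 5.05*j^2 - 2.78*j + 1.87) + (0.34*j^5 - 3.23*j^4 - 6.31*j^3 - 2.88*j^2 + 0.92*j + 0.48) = 9.52*j^5 - 1.21*j^4 - 4.85*j^3 - 7.93*j^2 - 1.86*j + 2.35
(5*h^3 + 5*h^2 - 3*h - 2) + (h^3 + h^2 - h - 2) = 6*h^3 + 6*h^2 - 4*h - 4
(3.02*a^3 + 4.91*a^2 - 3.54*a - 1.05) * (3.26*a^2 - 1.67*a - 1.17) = 9.8452*a^5 + 10.9632*a^4 - 23.2735*a^3 - 3.2559*a^2 + 5.8953*a + 1.2285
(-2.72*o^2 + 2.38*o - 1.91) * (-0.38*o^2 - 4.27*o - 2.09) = 1.0336*o^4 + 10.71*o^3 - 3.752*o^2 + 3.1815*o + 3.9919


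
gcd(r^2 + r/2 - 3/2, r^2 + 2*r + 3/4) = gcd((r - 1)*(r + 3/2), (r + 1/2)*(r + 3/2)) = r + 3/2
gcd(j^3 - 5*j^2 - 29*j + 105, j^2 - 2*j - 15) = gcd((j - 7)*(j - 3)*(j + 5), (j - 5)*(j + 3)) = 1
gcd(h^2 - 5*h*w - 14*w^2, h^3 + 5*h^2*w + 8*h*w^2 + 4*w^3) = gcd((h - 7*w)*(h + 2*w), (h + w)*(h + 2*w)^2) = h + 2*w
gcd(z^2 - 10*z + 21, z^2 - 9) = z - 3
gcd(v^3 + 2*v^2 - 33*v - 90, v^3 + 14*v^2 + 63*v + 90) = v^2 + 8*v + 15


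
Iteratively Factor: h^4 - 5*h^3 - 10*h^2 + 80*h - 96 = (h - 2)*(h^3 - 3*h^2 - 16*h + 48) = (h - 3)*(h - 2)*(h^2 - 16) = (h - 4)*(h - 3)*(h - 2)*(h + 4)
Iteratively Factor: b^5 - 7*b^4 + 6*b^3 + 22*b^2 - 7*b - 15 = (b - 1)*(b^4 - 6*b^3 + 22*b + 15) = (b - 1)*(b + 1)*(b^3 - 7*b^2 + 7*b + 15) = (b - 3)*(b - 1)*(b + 1)*(b^2 - 4*b - 5) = (b - 3)*(b - 1)*(b + 1)^2*(b - 5)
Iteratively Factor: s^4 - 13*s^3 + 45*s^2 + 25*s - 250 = (s + 2)*(s^3 - 15*s^2 + 75*s - 125) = (s - 5)*(s + 2)*(s^2 - 10*s + 25) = (s - 5)^2*(s + 2)*(s - 5)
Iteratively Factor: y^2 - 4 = (y + 2)*(y - 2)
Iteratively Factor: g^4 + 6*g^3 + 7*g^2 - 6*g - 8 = (g - 1)*(g^3 + 7*g^2 + 14*g + 8) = (g - 1)*(g + 1)*(g^2 + 6*g + 8) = (g - 1)*(g + 1)*(g + 2)*(g + 4)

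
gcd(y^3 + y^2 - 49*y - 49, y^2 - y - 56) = y + 7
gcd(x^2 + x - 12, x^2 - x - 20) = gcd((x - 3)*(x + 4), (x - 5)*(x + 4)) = x + 4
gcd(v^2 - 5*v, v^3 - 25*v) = v^2 - 5*v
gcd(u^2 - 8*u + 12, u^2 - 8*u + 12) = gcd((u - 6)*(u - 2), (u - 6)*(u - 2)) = u^2 - 8*u + 12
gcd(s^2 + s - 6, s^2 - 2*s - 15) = s + 3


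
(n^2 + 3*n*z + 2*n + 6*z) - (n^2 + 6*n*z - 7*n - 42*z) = -3*n*z + 9*n + 48*z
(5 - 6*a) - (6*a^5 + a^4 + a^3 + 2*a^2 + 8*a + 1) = -6*a^5 - a^4 - a^3 - 2*a^2 - 14*a + 4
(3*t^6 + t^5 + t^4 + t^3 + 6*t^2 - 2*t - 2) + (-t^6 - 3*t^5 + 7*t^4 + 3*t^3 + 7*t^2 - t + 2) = 2*t^6 - 2*t^5 + 8*t^4 + 4*t^3 + 13*t^2 - 3*t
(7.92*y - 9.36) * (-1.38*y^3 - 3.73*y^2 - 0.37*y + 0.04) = -10.9296*y^4 - 16.6248*y^3 + 31.9824*y^2 + 3.78*y - 0.3744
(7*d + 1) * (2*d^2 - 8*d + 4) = 14*d^3 - 54*d^2 + 20*d + 4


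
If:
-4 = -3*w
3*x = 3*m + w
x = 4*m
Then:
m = 4/27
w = 4/3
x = 16/27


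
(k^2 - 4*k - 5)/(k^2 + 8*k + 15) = (k^2 - 4*k - 5)/(k^2 + 8*k + 15)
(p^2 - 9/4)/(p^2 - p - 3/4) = (2*p + 3)/(2*p + 1)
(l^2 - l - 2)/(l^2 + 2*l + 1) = (l - 2)/(l + 1)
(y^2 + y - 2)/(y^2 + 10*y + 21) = (y^2 + y - 2)/(y^2 + 10*y + 21)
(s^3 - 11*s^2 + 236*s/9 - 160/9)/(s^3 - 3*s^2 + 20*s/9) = (s - 8)/s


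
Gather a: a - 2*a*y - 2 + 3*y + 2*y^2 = a*(1 - 2*y) + 2*y^2 + 3*y - 2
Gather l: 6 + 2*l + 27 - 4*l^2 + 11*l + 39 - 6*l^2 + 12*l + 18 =-10*l^2 + 25*l + 90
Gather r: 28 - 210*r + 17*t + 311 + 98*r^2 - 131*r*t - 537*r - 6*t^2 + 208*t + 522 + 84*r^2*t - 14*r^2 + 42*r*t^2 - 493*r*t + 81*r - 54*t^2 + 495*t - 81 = r^2*(84*t + 84) + r*(42*t^2 - 624*t - 666) - 60*t^2 + 720*t + 780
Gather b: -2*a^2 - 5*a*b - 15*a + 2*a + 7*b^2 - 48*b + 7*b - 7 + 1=-2*a^2 - 13*a + 7*b^2 + b*(-5*a - 41) - 6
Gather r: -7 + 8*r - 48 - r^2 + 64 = -r^2 + 8*r + 9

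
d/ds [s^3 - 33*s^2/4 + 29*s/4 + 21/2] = 3*s^2 - 33*s/2 + 29/4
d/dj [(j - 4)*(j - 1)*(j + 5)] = 3*j^2 - 21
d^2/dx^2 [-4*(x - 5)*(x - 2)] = -8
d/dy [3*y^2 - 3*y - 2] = 6*y - 3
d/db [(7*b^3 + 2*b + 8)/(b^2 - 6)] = (7*b^4 - 128*b^2 - 16*b - 12)/(b^4 - 12*b^2 + 36)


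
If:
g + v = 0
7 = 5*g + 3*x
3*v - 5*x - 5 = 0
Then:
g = 25/8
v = -25/8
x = -23/8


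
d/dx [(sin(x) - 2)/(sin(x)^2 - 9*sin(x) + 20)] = (4*sin(x) + cos(x)^2 + 1)*cos(x)/(sin(x)^2 - 9*sin(x) + 20)^2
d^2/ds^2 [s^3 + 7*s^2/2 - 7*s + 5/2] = 6*s + 7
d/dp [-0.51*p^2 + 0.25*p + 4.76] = 0.25 - 1.02*p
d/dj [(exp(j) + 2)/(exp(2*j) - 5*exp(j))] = (-exp(2*j) - 4*exp(j) + 10)*exp(-j)/(exp(2*j) - 10*exp(j) + 25)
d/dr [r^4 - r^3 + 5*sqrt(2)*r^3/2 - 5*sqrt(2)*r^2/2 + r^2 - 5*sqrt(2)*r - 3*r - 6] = 4*r^3 - 3*r^2 + 15*sqrt(2)*r^2/2 - 5*sqrt(2)*r + 2*r - 5*sqrt(2) - 3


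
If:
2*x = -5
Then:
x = -5/2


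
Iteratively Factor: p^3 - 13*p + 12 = (p + 4)*(p^2 - 4*p + 3) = (p - 3)*(p + 4)*(p - 1)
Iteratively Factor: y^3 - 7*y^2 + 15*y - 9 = (y - 3)*(y^2 - 4*y + 3) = (y - 3)*(y - 1)*(y - 3)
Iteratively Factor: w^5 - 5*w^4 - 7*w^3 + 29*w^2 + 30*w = (w + 1)*(w^4 - 6*w^3 - w^2 + 30*w) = w*(w + 1)*(w^3 - 6*w^2 - w + 30) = w*(w - 5)*(w + 1)*(w^2 - w - 6) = w*(w - 5)*(w + 1)*(w + 2)*(w - 3)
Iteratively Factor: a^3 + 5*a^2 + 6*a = (a + 2)*(a^2 + 3*a) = a*(a + 2)*(a + 3)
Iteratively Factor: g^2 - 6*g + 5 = (g - 1)*(g - 5)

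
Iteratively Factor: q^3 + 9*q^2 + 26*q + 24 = (q + 2)*(q^2 + 7*q + 12) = (q + 2)*(q + 4)*(q + 3)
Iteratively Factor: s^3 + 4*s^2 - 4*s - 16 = (s + 2)*(s^2 + 2*s - 8) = (s + 2)*(s + 4)*(s - 2)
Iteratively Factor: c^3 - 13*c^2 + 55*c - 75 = (c - 5)*(c^2 - 8*c + 15) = (c - 5)^2*(c - 3)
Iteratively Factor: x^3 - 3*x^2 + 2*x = (x - 1)*(x^2 - 2*x) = (x - 2)*(x - 1)*(x)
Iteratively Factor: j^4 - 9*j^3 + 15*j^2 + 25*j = (j)*(j^3 - 9*j^2 + 15*j + 25) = j*(j - 5)*(j^2 - 4*j - 5) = j*(j - 5)^2*(j + 1)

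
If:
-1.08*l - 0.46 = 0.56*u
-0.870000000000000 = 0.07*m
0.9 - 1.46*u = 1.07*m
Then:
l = -5.47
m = -12.43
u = 9.73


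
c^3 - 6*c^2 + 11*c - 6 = (c - 3)*(c - 2)*(c - 1)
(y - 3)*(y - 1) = y^2 - 4*y + 3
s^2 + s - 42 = (s - 6)*(s + 7)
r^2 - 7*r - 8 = (r - 8)*(r + 1)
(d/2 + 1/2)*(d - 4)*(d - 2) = d^3/2 - 5*d^2/2 + d + 4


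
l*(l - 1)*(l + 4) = l^3 + 3*l^2 - 4*l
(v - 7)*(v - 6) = v^2 - 13*v + 42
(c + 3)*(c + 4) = c^2 + 7*c + 12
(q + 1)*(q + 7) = q^2 + 8*q + 7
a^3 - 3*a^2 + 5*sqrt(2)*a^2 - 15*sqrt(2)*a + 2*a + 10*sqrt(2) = (a - 2)*(a - 1)*(a + 5*sqrt(2))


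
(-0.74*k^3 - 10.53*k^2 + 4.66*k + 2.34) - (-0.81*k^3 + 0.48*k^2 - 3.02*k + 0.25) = 0.0700000000000001*k^3 - 11.01*k^2 + 7.68*k + 2.09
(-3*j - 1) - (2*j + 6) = -5*j - 7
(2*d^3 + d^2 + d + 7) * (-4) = -8*d^3 - 4*d^2 - 4*d - 28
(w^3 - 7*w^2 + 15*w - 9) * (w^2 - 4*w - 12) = w^5 - 11*w^4 + 31*w^3 + 15*w^2 - 144*w + 108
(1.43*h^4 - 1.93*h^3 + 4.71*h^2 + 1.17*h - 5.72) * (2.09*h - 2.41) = 2.9887*h^5 - 7.48*h^4 + 14.4952*h^3 - 8.9058*h^2 - 14.7745*h + 13.7852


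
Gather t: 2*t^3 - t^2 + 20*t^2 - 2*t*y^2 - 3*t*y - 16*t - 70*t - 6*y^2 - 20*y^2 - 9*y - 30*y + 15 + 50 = 2*t^3 + 19*t^2 + t*(-2*y^2 - 3*y - 86) - 26*y^2 - 39*y + 65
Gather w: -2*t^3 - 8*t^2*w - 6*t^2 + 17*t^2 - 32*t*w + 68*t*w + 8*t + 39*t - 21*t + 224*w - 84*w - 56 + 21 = -2*t^3 + 11*t^2 + 26*t + w*(-8*t^2 + 36*t + 140) - 35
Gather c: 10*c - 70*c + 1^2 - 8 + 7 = -60*c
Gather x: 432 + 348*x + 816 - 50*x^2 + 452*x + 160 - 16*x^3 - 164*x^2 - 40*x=-16*x^3 - 214*x^2 + 760*x + 1408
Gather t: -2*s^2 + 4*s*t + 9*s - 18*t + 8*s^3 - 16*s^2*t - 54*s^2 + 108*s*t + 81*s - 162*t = 8*s^3 - 56*s^2 + 90*s + t*(-16*s^2 + 112*s - 180)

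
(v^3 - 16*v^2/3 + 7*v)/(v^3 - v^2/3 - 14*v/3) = (v - 3)/(v + 2)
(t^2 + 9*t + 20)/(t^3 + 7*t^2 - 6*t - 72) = (t + 5)/(t^2 + 3*t - 18)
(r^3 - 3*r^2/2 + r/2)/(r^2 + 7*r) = (2*r^2 - 3*r + 1)/(2*(r + 7))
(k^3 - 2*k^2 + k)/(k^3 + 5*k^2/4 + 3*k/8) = 8*(k^2 - 2*k + 1)/(8*k^2 + 10*k + 3)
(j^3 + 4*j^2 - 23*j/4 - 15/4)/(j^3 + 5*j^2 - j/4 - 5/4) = (2*j - 3)/(2*j - 1)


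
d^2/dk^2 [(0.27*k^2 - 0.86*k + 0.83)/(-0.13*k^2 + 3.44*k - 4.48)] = (-0.21242*k^3 + 0.859325999999999*k^2 - 0.778127999999999*k - 3.007744)/(0.002197*k^6 - 0.174408*k^5 + 4.84224*k^4 - 52.72832*k^3 + 166.87104*k^2 - 207.126528*k + 89.915392)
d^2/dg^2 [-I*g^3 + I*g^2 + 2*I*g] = I*(2 - 6*g)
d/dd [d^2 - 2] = 2*d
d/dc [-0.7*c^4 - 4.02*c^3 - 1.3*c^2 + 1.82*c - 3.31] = -2.8*c^3 - 12.06*c^2 - 2.6*c + 1.82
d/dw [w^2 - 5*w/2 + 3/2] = 2*w - 5/2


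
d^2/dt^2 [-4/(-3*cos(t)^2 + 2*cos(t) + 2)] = 2*(72*sin(t)^4 - 92*sin(t)^2 + 37*cos(t) - 9*cos(3*t) - 20)/(3*sin(t)^2 + 2*cos(t) - 1)^3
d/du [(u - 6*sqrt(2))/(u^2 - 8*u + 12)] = (u^2 - 8*u - 2*(u - 4)*(u - 6*sqrt(2)) + 12)/(u^2 - 8*u + 12)^2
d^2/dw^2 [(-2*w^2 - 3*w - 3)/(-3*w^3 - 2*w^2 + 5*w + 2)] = 2*(18*w^6 + 81*w^5 + 306*w^4 + 305*w^3 + 33*w^2 + 65)/(27*w^9 + 54*w^8 - 99*w^7 - 226*w^6 + 93*w^5 + 306*w^4 + 31*w^3 - 126*w^2 - 60*w - 8)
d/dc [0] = 0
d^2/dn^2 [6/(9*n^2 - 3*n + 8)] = 108*(-9*n^2 + 3*n + (6*n - 1)^2 - 8)/(9*n^2 - 3*n + 8)^3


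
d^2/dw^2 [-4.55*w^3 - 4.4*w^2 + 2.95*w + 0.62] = -27.3*w - 8.8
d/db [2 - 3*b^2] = -6*b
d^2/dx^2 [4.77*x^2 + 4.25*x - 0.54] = 9.54000000000000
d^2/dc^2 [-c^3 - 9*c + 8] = -6*c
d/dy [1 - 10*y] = -10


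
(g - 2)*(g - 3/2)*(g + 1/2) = g^3 - 3*g^2 + 5*g/4 + 3/2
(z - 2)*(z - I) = z^2 - 2*z - I*z + 2*I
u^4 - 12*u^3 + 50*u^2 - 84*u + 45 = (u - 5)*(u - 3)^2*(u - 1)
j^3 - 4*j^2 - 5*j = j*(j - 5)*(j + 1)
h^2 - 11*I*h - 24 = (h - 8*I)*(h - 3*I)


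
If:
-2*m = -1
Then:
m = 1/2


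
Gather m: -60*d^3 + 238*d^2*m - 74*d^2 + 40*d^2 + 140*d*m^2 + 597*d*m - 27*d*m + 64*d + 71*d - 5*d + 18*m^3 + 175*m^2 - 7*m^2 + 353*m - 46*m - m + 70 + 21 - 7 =-60*d^3 - 34*d^2 + 130*d + 18*m^3 + m^2*(140*d + 168) + m*(238*d^2 + 570*d + 306) + 84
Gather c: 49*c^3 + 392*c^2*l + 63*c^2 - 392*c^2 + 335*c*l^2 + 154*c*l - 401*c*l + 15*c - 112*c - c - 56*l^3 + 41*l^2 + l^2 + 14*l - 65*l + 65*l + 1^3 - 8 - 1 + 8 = 49*c^3 + c^2*(392*l - 329) + c*(335*l^2 - 247*l - 98) - 56*l^3 + 42*l^2 + 14*l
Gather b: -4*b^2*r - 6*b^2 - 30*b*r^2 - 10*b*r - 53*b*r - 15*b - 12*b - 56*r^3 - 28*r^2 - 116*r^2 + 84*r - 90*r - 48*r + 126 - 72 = b^2*(-4*r - 6) + b*(-30*r^2 - 63*r - 27) - 56*r^3 - 144*r^2 - 54*r + 54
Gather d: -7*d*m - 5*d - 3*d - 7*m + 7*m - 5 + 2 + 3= d*(-7*m - 8)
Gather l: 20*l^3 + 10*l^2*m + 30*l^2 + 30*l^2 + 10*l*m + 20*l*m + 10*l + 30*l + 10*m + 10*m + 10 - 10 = 20*l^3 + l^2*(10*m + 60) + l*(30*m + 40) + 20*m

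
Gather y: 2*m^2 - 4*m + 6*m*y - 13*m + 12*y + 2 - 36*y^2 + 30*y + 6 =2*m^2 - 17*m - 36*y^2 + y*(6*m + 42) + 8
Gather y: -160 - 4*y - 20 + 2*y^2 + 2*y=2*y^2 - 2*y - 180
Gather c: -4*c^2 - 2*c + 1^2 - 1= -4*c^2 - 2*c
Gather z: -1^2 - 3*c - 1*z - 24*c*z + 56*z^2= -3*c + 56*z^2 + z*(-24*c - 1) - 1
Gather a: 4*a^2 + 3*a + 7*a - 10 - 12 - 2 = 4*a^2 + 10*a - 24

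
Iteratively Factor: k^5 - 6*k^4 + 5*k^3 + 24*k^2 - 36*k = (k - 3)*(k^4 - 3*k^3 - 4*k^2 + 12*k) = (k - 3)*(k + 2)*(k^3 - 5*k^2 + 6*k) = (k - 3)*(k - 2)*(k + 2)*(k^2 - 3*k) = (k - 3)^2*(k - 2)*(k + 2)*(k)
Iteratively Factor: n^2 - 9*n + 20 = (n - 5)*(n - 4)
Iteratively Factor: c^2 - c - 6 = (c - 3)*(c + 2)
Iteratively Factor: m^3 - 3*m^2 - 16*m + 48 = (m - 4)*(m^2 + m - 12) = (m - 4)*(m + 4)*(m - 3)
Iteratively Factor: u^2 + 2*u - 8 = (u - 2)*(u + 4)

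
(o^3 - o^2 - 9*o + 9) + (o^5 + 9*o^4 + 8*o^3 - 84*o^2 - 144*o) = o^5 + 9*o^4 + 9*o^3 - 85*o^2 - 153*o + 9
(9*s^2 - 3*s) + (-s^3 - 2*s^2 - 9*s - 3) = -s^3 + 7*s^2 - 12*s - 3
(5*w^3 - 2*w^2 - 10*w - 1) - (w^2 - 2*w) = 5*w^3 - 3*w^2 - 8*w - 1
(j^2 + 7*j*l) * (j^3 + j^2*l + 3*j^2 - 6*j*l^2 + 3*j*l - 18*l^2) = j^5 + 8*j^4*l + 3*j^4 + j^3*l^2 + 24*j^3*l - 42*j^2*l^3 + 3*j^2*l^2 - 126*j*l^3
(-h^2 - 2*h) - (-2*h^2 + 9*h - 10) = h^2 - 11*h + 10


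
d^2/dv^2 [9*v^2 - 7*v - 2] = 18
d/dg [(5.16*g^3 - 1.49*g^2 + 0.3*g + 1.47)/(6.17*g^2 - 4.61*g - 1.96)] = (31.8372*g^4 - 47.5752*g^3 - 25.3229*g^2 - 12.299*g + 6.1887)/(38.0689*g^4 - 56.8874*g^3 - 2.9343*g^2 + 18.0712*g + 3.8416)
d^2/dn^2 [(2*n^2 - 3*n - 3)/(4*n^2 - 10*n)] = (8*n^3 - 36*n^2 + 90*n - 75)/(n^3*(8*n^3 - 60*n^2 + 150*n - 125))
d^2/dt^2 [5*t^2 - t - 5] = 10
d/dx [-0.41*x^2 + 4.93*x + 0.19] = 4.93 - 0.82*x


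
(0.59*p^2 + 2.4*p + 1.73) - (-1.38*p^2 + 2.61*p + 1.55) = 1.97*p^2 - 0.21*p + 0.18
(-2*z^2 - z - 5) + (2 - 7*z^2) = -9*z^2 - z - 3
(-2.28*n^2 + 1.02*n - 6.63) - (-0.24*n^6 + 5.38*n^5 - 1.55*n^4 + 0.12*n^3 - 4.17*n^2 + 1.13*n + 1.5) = 0.24*n^6 - 5.38*n^5 + 1.55*n^4 - 0.12*n^3 + 1.89*n^2 - 0.11*n - 8.13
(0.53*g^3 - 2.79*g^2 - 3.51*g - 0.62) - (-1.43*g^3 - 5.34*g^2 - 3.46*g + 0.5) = 1.96*g^3 + 2.55*g^2 - 0.0499999999999998*g - 1.12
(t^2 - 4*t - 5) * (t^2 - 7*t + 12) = t^4 - 11*t^3 + 35*t^2 - 13*t - 60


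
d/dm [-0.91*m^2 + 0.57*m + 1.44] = 0.57 - 1.82*m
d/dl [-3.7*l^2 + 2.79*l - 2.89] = 2.79 - 7.4*l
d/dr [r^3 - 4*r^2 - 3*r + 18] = 3*r^2 - 8*r - 3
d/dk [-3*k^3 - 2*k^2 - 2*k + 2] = -9*k^2 - 4*k - 2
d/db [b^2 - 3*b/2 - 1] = 2*b - 3/2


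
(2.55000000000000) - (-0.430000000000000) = 2.98000000000000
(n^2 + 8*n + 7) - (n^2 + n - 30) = 7*n + 37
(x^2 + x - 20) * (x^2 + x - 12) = x^4 + 2*x^3 - 31*x^2 - 32*x + 240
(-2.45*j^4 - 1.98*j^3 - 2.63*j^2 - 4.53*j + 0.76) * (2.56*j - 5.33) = -6.272*j^5 + 7.9897*j^4 + 3.8206*j^3 + 2.4211*j^2 + 26.0905*j - 4.0508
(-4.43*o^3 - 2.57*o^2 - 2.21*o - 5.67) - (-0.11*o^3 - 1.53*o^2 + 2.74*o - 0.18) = -4.32*o^3 - 1.04*o^2 - 4.95*o - 5.49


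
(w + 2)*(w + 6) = w^2 + 8*w + 12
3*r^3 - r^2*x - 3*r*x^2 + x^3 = (-3*r + x)*(-r + x)*(r + x)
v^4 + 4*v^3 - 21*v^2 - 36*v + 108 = (v - 3)*(v - 2)*(v + 3)*(v + 6)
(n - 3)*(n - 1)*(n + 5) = n^3 + n^2 - 17*n + 15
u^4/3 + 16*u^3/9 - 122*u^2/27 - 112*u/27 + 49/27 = (u/3 + 1/3)*(u - 7/3)*(u - 1/3)*(u + 7)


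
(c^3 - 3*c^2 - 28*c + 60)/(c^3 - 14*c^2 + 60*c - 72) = (c + 5)/(c - 6)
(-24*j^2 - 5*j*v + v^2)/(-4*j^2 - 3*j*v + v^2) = (24*j^2 + 5*j*v - v^2)/(4*j^2 + 3*j*v - v^2)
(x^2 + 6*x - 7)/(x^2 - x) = (x + 7)/x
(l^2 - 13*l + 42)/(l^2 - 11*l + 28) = (l - 6)/(l - 4)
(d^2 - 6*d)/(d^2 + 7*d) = (d - 6)/(d + 7)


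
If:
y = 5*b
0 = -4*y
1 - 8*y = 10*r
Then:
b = 0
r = 1/10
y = 0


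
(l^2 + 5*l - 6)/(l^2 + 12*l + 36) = (l - 1)/(l + 6)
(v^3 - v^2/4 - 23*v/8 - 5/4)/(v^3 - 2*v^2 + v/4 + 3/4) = (4*v^2 - 3*v - 10)/(2*(2*v^2 - 5*v + 3))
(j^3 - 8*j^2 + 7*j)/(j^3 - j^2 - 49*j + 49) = j/(j + 7)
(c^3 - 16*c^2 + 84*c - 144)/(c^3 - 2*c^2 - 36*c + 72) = (c^2 - 10*c + 24)/(c^2 + 4*c - 12)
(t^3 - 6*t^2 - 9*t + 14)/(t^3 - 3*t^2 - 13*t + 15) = (t^2 - 5*t - 14)/(t^2 - 2*t - 15)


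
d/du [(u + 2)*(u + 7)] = 2*u + 9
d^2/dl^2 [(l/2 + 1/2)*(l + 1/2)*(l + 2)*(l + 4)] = 6*l^2 + 45*l/2 + 35/2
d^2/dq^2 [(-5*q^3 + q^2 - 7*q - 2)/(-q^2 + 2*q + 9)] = 2*(70*q^3 + 249*q^2 + 1392*q - 181)/(q^6 - 6*q^5 - 15*q^4 + 100*q^3 + 135*q^2 - 486*q - 729)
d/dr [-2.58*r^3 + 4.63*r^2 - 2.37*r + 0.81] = -7.74*r^2 + 9.26*r - 2.37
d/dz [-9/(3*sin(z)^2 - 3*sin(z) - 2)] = 27*(2*sin(z) - 1)*cos(z)/(-3*sin(z)^2 + 3*sin(z) + 2)^2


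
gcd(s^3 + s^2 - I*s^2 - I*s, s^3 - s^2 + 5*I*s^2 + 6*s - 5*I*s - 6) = s - I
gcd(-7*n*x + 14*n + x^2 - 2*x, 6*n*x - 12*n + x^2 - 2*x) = x - 2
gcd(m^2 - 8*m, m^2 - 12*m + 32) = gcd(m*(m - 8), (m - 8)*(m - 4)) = m - 8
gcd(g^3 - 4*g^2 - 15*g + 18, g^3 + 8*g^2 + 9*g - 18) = g^2 + 2*g - 3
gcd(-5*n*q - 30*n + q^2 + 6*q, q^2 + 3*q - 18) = q + 6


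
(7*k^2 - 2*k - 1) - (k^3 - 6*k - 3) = -k^3 + 7*k^2 + 4*k + 2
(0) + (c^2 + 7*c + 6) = c^2 + 7*c + 6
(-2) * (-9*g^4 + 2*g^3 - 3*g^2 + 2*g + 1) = 18*g^4 - 4*g^3 + 6*g^2 - 4*g - 2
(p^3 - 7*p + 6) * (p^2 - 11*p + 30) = p^5 - 11*p^4 + 23*p^3 + 83*p^2 - 276*p + 180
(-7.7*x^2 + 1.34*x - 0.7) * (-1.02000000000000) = 7.854*x^2 - 1.3668*x + 0.714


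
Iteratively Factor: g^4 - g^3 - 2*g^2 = (g)*(g^3 - g^2 - 2*g) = g^2*(g^2 - g - 2) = g^2*(g + 1)*(g - 2)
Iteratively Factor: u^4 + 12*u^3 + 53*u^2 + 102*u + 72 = (u + 4)*(u^3 + 8*u^2 + 21*u + 18) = (u + 2)*(u + 4)*(u^2 + 6*u + 9) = (u + 2)*(u + 3)*(u + 4)*(u + 3)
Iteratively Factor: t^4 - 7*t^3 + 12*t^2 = (t)*(t^3 - 7*t^2 + 12*t) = t*(t - 3)*(t^2 - 4*t) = t*(t - 4)*(t - 3)*(t)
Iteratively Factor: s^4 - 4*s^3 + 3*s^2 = (s - 3)*(s^3 - s^2) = s*(s - 3)*(s^2 - s) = s*(s - 3)*(s - 1)*(s)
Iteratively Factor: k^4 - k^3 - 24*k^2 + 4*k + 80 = (k - 2)*(k^3 + k^2 - 22*k - 40) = (k - 5)*(k - 2)*(k^2 + 6*k + 8) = (k - 5)*(k - 2)*(k + 4)*(k + 2)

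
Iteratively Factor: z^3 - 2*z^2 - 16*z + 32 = (z - 4)*(z^2 + 2*z - 8) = (z - 4)*(z - 2)*(z + 4)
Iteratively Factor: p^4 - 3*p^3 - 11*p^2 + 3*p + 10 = (p + 1)*(p^3 - 4*p^2 - 7*p + 10) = (p + 1)*(p + 2)*(p^2 - 6*p + 5) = (p - 1)*(p + 1)*(p + 2)*(p - 5)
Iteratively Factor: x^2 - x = (x - 1)*(x)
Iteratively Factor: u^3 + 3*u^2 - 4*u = (u + 4)*(u^2 - u) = (u - 1)*(u + 4)*(u)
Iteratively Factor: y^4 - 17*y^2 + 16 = (y + 1)*(y^3 - y^2 - 16*y + 16) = (y + 1)*(y + 4)*(y^2 - 5*y + 4) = (y - 1)*(y + 1)*(y + 4)*(y - 4)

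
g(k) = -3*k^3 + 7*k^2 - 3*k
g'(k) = -9*k^2 + 14*k - 3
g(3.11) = -31.87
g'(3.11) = -46.51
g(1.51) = 1.10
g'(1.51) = -2.38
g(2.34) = -7.13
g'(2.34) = -19.52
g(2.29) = -6.19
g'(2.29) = -18.14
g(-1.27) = 21.25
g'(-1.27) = -35.30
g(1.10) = 1.18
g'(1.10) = 1.51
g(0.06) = -0.16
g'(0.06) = -2.19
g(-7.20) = 1504.22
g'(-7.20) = -570.36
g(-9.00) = 2781.00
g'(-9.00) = -858.00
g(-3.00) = 153.00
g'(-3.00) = -126.00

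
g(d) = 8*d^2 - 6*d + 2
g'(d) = 16*d - 6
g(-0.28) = 4.31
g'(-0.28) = -10.48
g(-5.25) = 254.00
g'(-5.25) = -90.00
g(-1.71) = 35.65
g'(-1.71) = -33.36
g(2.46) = 35.65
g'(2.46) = 33.36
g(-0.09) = 2.60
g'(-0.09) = -7.44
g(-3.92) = 148.45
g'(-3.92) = -68.72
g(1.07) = 4.74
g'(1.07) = 11.12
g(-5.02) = 233.72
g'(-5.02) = -86.32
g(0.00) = 2.00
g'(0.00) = -6.00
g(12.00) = 1082.00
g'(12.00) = 186.00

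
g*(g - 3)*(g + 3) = g^3 - 9*g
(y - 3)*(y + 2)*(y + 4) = y^3 + 3*y^2 - 10*y - 24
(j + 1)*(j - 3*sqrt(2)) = j^2 - 3*sqrt(2)*j + j - 3*sqrt(2)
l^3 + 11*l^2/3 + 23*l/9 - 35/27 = (l - 1/3)*(l + 5/3)*(l + 7/3)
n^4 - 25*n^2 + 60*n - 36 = (n - 3)*(n - 2)*(n - 1)*(n + 6)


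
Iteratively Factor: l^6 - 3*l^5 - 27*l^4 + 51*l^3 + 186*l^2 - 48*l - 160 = (l - 5)*(l^5 + 2*l^4 - 17*l^3 - 34*l^2 + 16*l + 32) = (l - 5)*(l + 4)*(l^4 - 2*l^3 - 9*l^2 + 2*l + 8) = (l - 5)*(l + 1)*(l + 4)*(l^3 - 3*l^2 - 6*l + 8) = (l - 5)*(l + 1)*(l + 2)*(l + 4)*(l^2 - 5*l + 4) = (l - 5)*(l - 1)*(l + 1)*(l + 2)*(l + 4)*(l - 4)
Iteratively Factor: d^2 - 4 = (d + 2)*(d - 2)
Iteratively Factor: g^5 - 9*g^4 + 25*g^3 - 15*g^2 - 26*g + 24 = (g - 2)*(g^4 - 7*g^3 + 11*g^2 + 7*g - 12) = (g - 2)*(g - 1)*(g^3 - 6*g^2 + 5*g + 12) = (g - 3)*(g - 2)*(g - 1)*(g^2 - 3*g - 4) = (g - 3)*(g - 2)*(g - 1)*(g + 1)*(g - 4)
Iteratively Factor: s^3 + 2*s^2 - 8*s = (s)*(s^2 + 2*s - 8) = s*(s - 2)*(s + 4)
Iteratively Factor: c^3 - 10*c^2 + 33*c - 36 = (c - 3)*(c^2 - 7*c + 12) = (c - 4)*(c - 3)*(c - 3)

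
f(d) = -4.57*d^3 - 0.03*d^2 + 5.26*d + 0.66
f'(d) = -13.71*d^2 - 0.06*d + 5.26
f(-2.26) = 41.37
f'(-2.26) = -64.63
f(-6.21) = 1061.28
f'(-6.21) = -523.08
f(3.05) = -113.24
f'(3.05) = -122.46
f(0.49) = 2.69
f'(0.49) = 1.94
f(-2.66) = 72.47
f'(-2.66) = -91.59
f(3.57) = -188.88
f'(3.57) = -169.69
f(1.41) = -4.79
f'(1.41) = -22.08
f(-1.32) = 4.18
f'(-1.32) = -18.55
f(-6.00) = 955.14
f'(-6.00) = -487.94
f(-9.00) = 3282.42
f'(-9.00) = -1104.71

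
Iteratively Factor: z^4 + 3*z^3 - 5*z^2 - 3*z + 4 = (z - 1)*(z^3 + 4*z^2 - z - 4) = (z - 1)^2*(z^2 + 5*z + 4) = (z - 1)^2*(z + 1)*(z + 4)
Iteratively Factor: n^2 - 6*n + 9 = (n - 3)*(n - 3)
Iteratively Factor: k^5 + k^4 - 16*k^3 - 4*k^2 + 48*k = (k + 4)*(k^4 - 3*k^3 - 4*k^2 + 12*k) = k*(k + 4)*(k^3 - 3*k^2 - 4*k + 12) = k*(k - 3)*(k + 4)*(k^2 - 4) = k*(k - 3)*(k - 2)*(k + 4)*(k + 2)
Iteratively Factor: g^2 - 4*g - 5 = (g + 1)*(g - 5)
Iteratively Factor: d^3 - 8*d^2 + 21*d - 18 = (d - 3)*(d^2 - 5*d + 6) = (d - 3)*(d - 2)*(d - 3)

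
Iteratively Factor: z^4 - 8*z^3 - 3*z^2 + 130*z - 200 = (z + 4)*(z^3 - 12*z^2 + 45*z - 50) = (z - 5)*(z + 4)*(z^2 - 7*z + 10) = (z - 5)*(z - 2)*(z + 4)*(z - 5)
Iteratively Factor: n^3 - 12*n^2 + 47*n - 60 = (n - 3)*(n^2 - 9*n + 20) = (n - 4)*(n - 3)*(n - 5)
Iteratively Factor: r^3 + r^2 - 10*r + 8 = (r - 2)*(r^2 + 3*r - 4) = (r - 2)*(r - 1)*(r + 4)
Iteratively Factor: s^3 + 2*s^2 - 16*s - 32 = (s + 2)*(s^2 - 16) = (s + 2)*(s + 4)*(s - 4)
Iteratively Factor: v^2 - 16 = (v - 4)*(v + 4)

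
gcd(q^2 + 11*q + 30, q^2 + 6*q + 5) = q + 5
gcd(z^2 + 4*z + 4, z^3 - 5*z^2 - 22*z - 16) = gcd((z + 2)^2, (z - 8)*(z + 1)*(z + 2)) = z + 2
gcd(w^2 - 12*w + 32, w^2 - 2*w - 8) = w - 4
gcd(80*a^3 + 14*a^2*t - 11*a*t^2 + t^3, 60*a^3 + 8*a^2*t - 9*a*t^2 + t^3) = -10*a^2 - 3*a*t + t^2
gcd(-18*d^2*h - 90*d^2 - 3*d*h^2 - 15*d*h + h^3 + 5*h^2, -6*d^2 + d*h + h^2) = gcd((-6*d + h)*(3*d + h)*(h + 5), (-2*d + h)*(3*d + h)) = 3*d + h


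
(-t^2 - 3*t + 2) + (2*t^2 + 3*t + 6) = t^2 + 8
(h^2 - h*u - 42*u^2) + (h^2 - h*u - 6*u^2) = 2*h^2 - 2*h*u - 48*u^2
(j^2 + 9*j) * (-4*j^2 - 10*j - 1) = -4*j^4 - 46*j^3 - 91*j^2 - 9*j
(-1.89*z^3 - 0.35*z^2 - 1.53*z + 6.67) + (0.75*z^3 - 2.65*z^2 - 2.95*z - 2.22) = -1.14*z^3 - 3.0*z^2 - 4.48*z + 4.45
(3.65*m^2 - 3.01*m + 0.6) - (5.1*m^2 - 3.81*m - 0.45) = -1.45*m^2 + 0.8*m + 1.05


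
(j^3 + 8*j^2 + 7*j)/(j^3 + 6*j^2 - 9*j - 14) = j/(j - 2)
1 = 1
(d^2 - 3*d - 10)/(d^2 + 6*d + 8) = (d - 5)/(d + 4)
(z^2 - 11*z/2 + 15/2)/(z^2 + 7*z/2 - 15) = (z - 3)/(z + 6)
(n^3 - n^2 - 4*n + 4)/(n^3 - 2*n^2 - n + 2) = (n + 2)/(n + 1)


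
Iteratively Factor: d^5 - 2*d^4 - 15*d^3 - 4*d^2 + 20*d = (d - 1)*(d^4 - d^3 - 16*d^2 - 20*d) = (d - 1)*(d + 2)*(d^3 - 3*d^2 - 10*d) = d*(d - 1)*(d + 2)*(d^2 - 3*d - 10) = d*(d - 5)*(d - 1)*(d + 2)*(d + 2)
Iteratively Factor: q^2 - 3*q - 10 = (q + 2)*(q - 5)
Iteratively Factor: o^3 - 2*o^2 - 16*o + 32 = (o - 2)*(o^2 - 16) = (o - 2)*(o + 4)*(o - 4)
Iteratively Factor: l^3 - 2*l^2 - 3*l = (l)*(l^2 - 2*l - 3) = l*(l - 3)*(l + 1)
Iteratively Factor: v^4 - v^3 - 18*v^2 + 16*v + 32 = (v + 4)*(v^3 - 5*v^2 + 2*v + 8) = (v + 1)*(v + 4)*(v^2 - 6*v + 8) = (v - 4)*(v + 1)*(v + 4)*(v - 2)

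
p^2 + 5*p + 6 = (p + 2)*(p + 3)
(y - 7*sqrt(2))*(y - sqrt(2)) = y^2 - 8*sqrt(2)*y + 14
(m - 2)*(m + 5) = m^2 + 3*m - 10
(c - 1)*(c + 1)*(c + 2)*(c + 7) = c^4 + 9*c^3 + 13*c^2 - 9*c - 14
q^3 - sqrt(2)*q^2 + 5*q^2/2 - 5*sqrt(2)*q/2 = q*(q + 5/2)*(q - sqrt(2))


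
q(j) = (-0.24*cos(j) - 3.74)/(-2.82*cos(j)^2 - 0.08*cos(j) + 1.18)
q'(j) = (-5.64*sin(j)*cos(j) - 0.08*sin(j))*(-0.24*cos(j) - 3.74)/(-2.82*cos(j)^2 - 0.08*cos(j) + 1.18)^2 + 0.24*sin(j)/(-2.82*cos(j)^2 - 0.08*cos(j) + 1.18) = (0.6768*cos(j)^2 + 21.0936*cos(j) + 0.5824)*sin(j)/(7.9524*cos(j)^4 + 0.4512*cos(j)^3 - 6.6488*cos(j)^2 - 0.1888*cos(j) + 1.3924)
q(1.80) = -3.50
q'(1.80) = -3.67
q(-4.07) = -16.67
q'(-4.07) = -203.20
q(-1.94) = -4.34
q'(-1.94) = 9.14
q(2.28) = -99.17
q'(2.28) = -7477.88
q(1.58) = -3.17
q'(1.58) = 0.28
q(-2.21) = -16.05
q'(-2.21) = 187.87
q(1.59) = -3.16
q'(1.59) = 0.13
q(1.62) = -3.17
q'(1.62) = -0.33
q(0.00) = 2.31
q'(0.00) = 0.00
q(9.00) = 3.24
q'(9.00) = -6.29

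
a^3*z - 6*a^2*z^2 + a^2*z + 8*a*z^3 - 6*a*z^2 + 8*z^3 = (a - 4*z)*(a - 2*z)*(a*z + z)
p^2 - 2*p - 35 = (p - 7)*(p + 5)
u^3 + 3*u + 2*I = (u - 2*I)*(u + I)^2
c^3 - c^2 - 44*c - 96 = (c - 8)*(c + 3)*(c + 4)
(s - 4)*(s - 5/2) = s^2 - 13*s/2 + 10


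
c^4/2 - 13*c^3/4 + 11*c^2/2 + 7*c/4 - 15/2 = (c/2 + 1/2)*(c - 3)*(c - 5/2)*(c - 2)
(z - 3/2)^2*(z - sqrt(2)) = z^3 - 3*z^2 - sqrt(2)*z^2 + 9*z/4 + 3*sqrt(2)*z - 9*sqrt(2)/4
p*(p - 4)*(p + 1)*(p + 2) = p^4 - p^3 - 10*p^2 - 8*p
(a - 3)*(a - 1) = a^2 - 4*a + 3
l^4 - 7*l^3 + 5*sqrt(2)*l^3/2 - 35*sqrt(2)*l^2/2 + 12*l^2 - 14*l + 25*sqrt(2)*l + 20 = (l - 5)*(l - 2)*(l + sqrt(2)/2)*(l + 2*sqrt(2))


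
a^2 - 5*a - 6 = (a - 6)*(a + 1)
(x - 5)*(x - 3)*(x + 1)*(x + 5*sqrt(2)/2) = x^4 - 7*x^3 + 5*sqrt(2)*x^3/2 - 35*sqrt(2)*x^2/2 + 7*x^2 + 15*x + 35*sqrt(2)*x/2 + 75*sqrt(2)/2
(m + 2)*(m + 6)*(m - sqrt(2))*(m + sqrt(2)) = m^4 + 8*m^3 + 10*m^2 - 16*m - 24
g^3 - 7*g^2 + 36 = (g - 6)*(g - 3)*(g + 2)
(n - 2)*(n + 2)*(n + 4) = n^3 + 4*n^2 - 4*n - 16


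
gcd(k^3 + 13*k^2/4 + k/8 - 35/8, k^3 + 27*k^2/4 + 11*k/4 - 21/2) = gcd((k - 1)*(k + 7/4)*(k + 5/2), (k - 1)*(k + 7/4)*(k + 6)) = k^2 + 3*k/4 - 7/4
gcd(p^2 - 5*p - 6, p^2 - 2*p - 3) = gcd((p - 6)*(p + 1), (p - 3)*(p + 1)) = p + 1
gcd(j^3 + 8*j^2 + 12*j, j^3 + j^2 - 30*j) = j^2 + 6*j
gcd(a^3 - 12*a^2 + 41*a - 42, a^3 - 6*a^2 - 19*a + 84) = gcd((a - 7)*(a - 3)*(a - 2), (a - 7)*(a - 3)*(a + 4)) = a^2 - 10*a + 21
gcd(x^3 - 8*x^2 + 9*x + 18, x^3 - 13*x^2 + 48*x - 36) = x - 6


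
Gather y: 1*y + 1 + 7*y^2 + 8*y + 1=7*y^2 + 9*y + 2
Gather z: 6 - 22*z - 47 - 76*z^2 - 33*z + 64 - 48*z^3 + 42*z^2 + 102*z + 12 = -48*z^3 - 34*z^2 + 47*z + 35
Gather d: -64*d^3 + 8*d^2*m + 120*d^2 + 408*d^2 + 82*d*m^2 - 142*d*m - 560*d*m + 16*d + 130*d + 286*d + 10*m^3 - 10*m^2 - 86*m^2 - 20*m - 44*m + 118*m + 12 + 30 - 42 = -64*d^3 + d^2*(8*m + 528) + d*(82*m^2 - 702*m + 432) + 10*m^3 - 96*m^2 + 54*m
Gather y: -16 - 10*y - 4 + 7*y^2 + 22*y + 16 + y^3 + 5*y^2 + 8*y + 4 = y^3 + 12*y^2 + 20*y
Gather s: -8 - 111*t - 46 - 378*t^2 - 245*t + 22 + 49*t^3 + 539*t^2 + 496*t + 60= 49*t^3 + 161*t^2 + 140*t + 28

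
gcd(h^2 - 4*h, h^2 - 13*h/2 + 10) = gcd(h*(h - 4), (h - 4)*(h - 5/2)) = h - 4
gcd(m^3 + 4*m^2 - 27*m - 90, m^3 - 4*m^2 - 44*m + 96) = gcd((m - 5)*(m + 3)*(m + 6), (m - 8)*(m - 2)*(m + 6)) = m + 6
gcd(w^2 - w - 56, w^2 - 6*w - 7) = 1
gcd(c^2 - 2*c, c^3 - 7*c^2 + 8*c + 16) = 1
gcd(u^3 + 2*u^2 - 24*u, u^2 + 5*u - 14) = 1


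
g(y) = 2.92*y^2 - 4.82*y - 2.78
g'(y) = 5.84*y - 4.82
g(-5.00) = 94.32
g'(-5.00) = -34.02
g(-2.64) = 30.30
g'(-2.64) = -20.24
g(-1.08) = 5.83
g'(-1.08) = -11.13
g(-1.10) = 6.06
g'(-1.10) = -11.24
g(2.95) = 8.41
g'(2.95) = 12.41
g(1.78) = -2.11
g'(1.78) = 5.58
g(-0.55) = 0.75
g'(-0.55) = -8.03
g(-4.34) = 73.14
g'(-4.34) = -30.17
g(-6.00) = 131.26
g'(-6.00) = -39.86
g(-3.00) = 37.96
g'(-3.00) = -22.34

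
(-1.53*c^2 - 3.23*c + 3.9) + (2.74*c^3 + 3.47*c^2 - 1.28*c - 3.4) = 2.74*c^3 + 1.94*c^2 - 4.51*c + 0.5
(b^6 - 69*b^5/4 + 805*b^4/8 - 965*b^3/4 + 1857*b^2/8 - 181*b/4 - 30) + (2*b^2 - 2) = b^6 - 69*b^5/4 + 805*b^4/8 - 965*b^3/4 + 1873*b^2/8 - 181*b/4 - 32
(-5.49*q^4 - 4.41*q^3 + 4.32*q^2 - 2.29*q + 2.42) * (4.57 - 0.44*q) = 2.4156*q^5 - 23.1489*q^4 - 22.0545*q^3 + 20.75*q^2 - 11.5301*q + 11.0594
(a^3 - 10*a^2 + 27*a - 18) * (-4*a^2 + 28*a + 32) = -4*a^5 + 68*a^4 - 356*a^3 + 508*a^2 + 360*a - 576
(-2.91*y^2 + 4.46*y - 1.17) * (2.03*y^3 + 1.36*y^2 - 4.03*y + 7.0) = -5.9073*y^5 + 5.0962*y^4 + 15.4178*y^3 - 39.935*y^2 + 35.9351*y - 8.19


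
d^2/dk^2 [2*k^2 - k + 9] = 4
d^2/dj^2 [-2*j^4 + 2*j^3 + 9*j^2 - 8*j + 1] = -24*j^2 + 12*j + 18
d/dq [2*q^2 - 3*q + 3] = 4*q - 3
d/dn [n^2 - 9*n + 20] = 2*n - 9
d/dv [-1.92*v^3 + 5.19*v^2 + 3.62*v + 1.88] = -5.76*v^2 + 10.38*v + 3.62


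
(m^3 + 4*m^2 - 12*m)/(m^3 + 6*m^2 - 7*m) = (m^2 + 4*m - 12)/(m^2 + 6*m - 7)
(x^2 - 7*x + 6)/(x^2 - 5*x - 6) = (x - 1)/(x + 1)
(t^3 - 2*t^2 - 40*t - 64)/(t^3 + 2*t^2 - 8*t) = (t^2 - 6*t - 16)/(t*(t - 2))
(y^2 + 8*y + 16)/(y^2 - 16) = (y + 4)/(y - 4)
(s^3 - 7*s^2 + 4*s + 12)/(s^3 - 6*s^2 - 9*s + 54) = (s^2 - s - 2)/(s^2 - 9)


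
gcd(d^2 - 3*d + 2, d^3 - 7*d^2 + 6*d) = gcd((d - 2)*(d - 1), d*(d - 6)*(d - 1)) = d - 1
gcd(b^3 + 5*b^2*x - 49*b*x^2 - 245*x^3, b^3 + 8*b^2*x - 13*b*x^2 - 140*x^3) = b^2 + 12*b*x + 35*x^2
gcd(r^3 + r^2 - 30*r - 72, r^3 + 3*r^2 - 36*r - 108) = r^2 - 3*r - 18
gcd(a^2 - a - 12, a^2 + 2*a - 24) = a - 4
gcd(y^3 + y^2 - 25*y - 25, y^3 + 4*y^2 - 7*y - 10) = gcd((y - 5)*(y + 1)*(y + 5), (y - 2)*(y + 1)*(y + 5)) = y^2 + 6*y + 5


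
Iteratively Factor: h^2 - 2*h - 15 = (h - 5)*(h + 3)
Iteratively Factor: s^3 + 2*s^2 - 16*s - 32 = (s - 4)*(s^2 + 6*s + 8) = (s - 4)*(s + 4)*(s + 2)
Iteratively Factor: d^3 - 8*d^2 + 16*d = (d - 4)*(d^2 - 4*d) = (d - 4)^2*(d)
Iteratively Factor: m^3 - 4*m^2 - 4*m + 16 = (m + 2)*(m^2 - 6*m + 8) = (m - 2)*(m + 2)*(m - 4)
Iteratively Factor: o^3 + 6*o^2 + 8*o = (o)*(o^2 + 6*o + 8) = o*(o + 4)*(o + 2)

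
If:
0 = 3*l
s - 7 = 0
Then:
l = 0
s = 7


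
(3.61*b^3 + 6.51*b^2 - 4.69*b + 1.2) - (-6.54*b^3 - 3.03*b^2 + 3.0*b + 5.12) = 10.15*b^3 + 9.54*b^2 - 7.69*b - 3.92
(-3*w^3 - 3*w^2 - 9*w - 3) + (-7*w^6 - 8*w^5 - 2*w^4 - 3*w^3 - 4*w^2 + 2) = -7*w^6 - 8*w^5 - 2*w^4 - 6*w^3 - 7*w^2 - 9*w - 1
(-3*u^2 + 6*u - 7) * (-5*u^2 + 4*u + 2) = 15*u^4 - 42*u^3 + 53*u^2 - 16*u - 14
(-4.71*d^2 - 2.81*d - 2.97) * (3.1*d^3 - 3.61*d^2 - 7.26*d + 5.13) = -14.601*d^5 + 8.2921*d^4 + 35.1317*d^3 + 6.96*d^2 + 7.1469*d - 15.2361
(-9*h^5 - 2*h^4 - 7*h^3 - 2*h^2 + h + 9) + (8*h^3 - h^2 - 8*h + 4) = -9*h^5 - 2*h^4 + h^3 - 3*h^2 - 7*h + 13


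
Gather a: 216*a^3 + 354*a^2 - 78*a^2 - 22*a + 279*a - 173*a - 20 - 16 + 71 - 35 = 216*a^3 + 276*a^2 + 84*a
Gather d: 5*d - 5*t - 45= 5*d - 5*t - 45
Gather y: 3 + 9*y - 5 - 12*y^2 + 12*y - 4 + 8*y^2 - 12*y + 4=-4*y^2 + 9*y - 2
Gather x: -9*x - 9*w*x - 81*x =x*(-9*w - 90)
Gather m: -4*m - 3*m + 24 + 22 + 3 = 49 - 7*m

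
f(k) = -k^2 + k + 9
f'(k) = 1 - 2*k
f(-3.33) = -5.42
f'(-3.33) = 7.66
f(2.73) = 4.28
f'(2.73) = -4.46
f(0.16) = 9.13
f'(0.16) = 0.68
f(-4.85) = -19.37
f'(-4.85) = 10.70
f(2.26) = 6.15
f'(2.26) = -3.52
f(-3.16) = -4.15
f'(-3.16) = 7.32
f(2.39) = 5.68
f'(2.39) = -3.78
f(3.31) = 1.35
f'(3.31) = -5.62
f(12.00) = -123.00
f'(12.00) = -23.00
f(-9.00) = -81.00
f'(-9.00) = 19.00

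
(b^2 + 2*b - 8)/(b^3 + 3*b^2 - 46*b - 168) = (b - 2)/(b^2 - b - 42)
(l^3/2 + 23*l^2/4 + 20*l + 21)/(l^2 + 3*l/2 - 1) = (2*l^2 + 19*l + 42)/(2*(2*l - 1))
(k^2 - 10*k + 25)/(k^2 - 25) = (k - 5)/(k + 5)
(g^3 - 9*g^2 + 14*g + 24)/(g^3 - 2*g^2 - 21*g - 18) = (g - 4)/(g + 3)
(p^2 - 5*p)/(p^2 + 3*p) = (p - 5)/(p + 3)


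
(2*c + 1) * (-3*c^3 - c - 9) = -6*c^4 - 3*c^3 - 2*c^2 - 19*c - 9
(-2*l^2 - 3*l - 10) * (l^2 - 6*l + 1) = -2*l^4 + 9*l^3 + 6*l^2 + 57*l - 10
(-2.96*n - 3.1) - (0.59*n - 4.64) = 1.54 - 3.55*n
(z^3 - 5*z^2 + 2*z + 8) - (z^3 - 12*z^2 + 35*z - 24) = 7*z^2 - 33*z + 32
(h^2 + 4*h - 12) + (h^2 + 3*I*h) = 2*h^2 + 4*h + 3*I*h - 12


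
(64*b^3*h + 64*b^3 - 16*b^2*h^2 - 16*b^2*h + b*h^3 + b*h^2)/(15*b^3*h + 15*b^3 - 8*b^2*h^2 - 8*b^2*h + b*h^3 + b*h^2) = (64*b^2 - 16*b*h + h^2)/(15*b^2 - 8*b*h + h^2)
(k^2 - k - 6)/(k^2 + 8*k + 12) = (k - 3)/(k + 6)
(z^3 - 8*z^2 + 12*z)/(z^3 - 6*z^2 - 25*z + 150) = z*(z - 2)/(z^2 - 25)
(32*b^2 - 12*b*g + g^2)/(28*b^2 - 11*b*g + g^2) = (8*b - g)/(7*b - g)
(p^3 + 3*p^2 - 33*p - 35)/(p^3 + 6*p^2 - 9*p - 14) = (p - 5)/(p - 2)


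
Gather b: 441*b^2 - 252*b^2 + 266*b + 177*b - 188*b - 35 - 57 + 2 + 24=189*b^2 + 255*b - 66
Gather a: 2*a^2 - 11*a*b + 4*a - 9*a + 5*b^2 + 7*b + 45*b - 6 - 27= 2*a^2 + a*(-11*b - 5) + 5*b^2 + 52*b - 33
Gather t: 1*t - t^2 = -t^2 + t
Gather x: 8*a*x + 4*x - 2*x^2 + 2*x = -2*x^2 + x*(8*a + 6)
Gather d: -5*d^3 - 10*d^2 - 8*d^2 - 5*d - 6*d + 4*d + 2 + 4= -5*d^3 - 18*d^2 - 7*d + 6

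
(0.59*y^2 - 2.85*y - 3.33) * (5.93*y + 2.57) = 3.4987*y^3 - 15.3842*y^2 - 27.0714*y - 8.5581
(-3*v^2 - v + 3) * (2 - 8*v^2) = 24*v^4 + 8*v^3 - 30*v^2 - 2*v + 6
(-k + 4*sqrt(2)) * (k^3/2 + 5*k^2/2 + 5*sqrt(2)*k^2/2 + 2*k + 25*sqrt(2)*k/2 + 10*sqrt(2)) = -k^4/2 - 5*k^3/2 - sqrt(2)*k^3/2 - 5*sqrt(2)*k^2/2 + 18*k^2 - 2*sqrt(2)*k + 100*k + 80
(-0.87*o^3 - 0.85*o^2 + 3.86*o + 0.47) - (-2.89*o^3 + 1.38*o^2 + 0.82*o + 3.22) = 2.02*o^3 - 2.23*o^2 + 3.04*o - 2.75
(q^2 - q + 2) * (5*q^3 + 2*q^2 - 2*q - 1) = 5*q^5 - 3*q^4 + 6*q^3 + 5*q^2 - 3*q - 2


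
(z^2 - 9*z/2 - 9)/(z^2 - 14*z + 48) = (z + 3/2)/(z - 8)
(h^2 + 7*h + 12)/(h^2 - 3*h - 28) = (h + 3)/(h - 7)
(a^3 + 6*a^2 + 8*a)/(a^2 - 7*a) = (a^2 + 6*a + 8)/(a - 7)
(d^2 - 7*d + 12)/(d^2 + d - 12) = (d - 4)/(d + 4)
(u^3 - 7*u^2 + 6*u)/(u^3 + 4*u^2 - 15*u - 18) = u*(u^2 - 7*u + 6)/(u^3 + 4*u^2 - 15*u - 18)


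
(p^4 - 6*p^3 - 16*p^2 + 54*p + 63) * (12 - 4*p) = -4*p^5 + 36*p^4 - 8*p^3 - 408*p^2 + 396*p + 756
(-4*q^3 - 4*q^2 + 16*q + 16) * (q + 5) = -4*q^4 - 24*q^3 - 4*q^2 + 96*q + 80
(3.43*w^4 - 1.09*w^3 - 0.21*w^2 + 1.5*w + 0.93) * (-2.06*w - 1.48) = -7.0658*w^5 - 2.831*w^4 + 2.0458*w^3 - 2.7792*w^2 - 4.1358*w - 1.3764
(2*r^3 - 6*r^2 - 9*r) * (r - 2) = 2*r^4 - 10*r^3 + 3*r^2 + 18*r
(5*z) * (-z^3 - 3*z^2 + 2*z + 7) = -5*z^4 - 15*z^3 + 10*z^2 + 35*z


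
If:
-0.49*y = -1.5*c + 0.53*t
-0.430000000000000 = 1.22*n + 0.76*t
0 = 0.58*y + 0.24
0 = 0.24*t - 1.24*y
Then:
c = -0.89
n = 0.98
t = -2.14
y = -0.41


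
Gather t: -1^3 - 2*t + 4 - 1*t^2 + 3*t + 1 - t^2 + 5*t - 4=-2*t^2 + 6*t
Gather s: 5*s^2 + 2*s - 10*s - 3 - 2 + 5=5*s^2 - 8*s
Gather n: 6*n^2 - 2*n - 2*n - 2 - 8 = 6*n^2 - 4*n - 10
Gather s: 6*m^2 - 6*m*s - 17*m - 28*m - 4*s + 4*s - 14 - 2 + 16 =6*m^2 - 6*m*s - 45*m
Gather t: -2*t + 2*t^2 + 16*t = 2*t^2 + 14*t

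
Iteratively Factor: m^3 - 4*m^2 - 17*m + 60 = (m - 5)*(m^2 + m - 12) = (m - 5)*(m - 3)*(m + 4)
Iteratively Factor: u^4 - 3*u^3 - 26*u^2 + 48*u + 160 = (u + 4)*(u^3 - 7*u^2 + 2*u + 40) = (u - 5)*(u + 4)*(u^2 - 2*u - 8) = (u - 5)*(u + 2)*(u + 4)*(u - 4)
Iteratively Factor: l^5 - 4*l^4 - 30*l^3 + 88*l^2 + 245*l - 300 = (l - 5)*(l^4 + l^3 - 25*l^2 - 37*l + 60) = (l - 5)^2*(l^3 + 6*l^2 + 5*l - 12) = (l - 5)^2*(l - 1)*(l^2 + 7*l + 12) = (l - 5)^2*(l - 1)*(l + 4)*(l + 3)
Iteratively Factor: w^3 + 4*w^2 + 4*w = (w + 2)*(w^2 + 2*w) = (w + 2)^2*(w)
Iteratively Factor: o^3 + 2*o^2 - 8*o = (o - 2)*(o^2 + 4*o) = (o - 2)*(o + 4)*(o)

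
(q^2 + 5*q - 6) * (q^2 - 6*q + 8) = q^4 - q^3 - 28*q^2 + 76*q - 48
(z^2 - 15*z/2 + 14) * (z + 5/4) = z^3 - 25*z^2/4 + 37*z/8 + 35/2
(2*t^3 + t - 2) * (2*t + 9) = 4*t^4 + 18*t^3 + 2*t^2 + 5*t - 18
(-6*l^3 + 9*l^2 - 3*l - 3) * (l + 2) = -6*l^4 - 3*l^3 + 15*l^2 - 9*l - 6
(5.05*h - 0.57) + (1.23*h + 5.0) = 6.28*h + 4.43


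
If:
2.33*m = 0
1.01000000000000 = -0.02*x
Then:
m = 0.00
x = -50.50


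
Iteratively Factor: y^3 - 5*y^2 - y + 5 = (y - 1)*(y^2 - 4*y - 5) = (y - 5)*(y - 1)*(y + 1)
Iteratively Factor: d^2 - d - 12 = (d + 3)*(d - 4)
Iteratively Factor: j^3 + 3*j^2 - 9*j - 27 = (j - 3)*(j^2 + 6*j + 9) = (j - 3)*(j + 3)*(j + 3)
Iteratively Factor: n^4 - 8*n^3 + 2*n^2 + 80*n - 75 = (n - 1)*(n^3 - 7*n^2 - 5*n + 75) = (n - 5)*(n - 1)*(n^2 - 2*n - 15) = (n - 5)*(n - 1)*(n + 3)*(n - 5)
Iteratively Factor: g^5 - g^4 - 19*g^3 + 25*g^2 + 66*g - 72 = (g - 3)*(g^4 + 2*g^3 - 13*g^2 - 14*g + 24) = (g - 3)*(g - 1)*(g^3 + 3*g^2 - 10*g - 24) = (g - 3)*(g - 1)*(g + 2)*(g^2 + g - 12) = (g - 3)^2*(g - 1)*(g + 2)*(g + 4)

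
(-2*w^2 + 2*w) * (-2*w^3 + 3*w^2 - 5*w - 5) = 4*w^5 - 10*w^4 + 16*w^3 - 10*w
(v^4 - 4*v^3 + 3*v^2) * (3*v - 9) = 3*v^5 - 21*v^4 + 45*v^3 - 27*v^2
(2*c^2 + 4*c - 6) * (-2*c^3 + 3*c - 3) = -4*c^5 - 8*c^4 + 18*c^3 + 6*c^2 - 30*c + 18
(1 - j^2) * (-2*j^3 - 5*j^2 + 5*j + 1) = 2*j^5 + 5*j^4 - 7*j^3 - 6*j^2 + 5*j + 1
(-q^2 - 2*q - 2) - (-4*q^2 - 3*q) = 3*q^2 + q - 2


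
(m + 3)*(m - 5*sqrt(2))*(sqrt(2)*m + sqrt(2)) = sqrt(2)*m^3 - 10*m^2 + 4*sqrt(2)*m^2 - 40*m + 3*sqrt(2)*m - 30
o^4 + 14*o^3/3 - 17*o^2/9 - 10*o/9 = o*(o - 2/3)*(o + 1/3)*(o + 5)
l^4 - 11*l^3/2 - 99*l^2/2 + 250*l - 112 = (l - 8)*(l - 4)*(l - 1/2)*(l + 7)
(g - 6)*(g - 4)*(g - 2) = g^3 - 12*g^2 + 44*g - 48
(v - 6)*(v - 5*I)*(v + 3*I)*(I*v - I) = I*v^4 + 2*v^3 - 7*I*v^3 - 14*v^2 + 21*I*v^2 + 12*v - 105*I*v + 90*I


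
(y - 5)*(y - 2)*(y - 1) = y^3 - 8*y^2 + 17*y - 10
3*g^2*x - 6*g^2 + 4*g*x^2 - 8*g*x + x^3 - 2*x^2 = (g + x)*(3*g + x)*(x - 2)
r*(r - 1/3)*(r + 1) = r^3 + 2*r^2/3 - r/3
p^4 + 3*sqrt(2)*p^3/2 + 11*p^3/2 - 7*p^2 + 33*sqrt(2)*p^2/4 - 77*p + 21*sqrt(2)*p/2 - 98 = (p + 2)*(p + 7/2)*(p - 2*sqrt(2))*(p + 7*sqrt(2)/2)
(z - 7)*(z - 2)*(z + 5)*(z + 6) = z^4 + 2*z^3 - 55*z^2 - 116*z + 420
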